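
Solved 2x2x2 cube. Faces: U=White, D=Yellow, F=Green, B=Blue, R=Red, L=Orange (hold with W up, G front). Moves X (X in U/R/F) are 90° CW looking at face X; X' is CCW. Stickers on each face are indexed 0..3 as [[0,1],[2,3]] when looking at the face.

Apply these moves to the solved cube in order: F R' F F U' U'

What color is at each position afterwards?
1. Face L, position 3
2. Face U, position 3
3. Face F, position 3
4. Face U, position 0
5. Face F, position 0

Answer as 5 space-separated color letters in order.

Answer: R W G R Y

Derivation:
After move 1 (F): F=GGGG U=WWOO R=WRWR D=RRYY L=OYOY
After move 2 (R'): R=RRWW U=WBOB F=GWGO D=RGYG B=YBRB
After move 3 (F): F=GGOW U=WBYY R=ORBW D=WRYG L=OROG
After move 4 (F): F=OGWG U=WBGR R=YRYW D=BOYG L=OWOR
After move 5 (U'): U=BRWG F=OWWG R=OGYW B=YRRB L=YBOR
After move 6 (U'): U=RGBW F=YBWG R=OWYW B=OGRB L=YROR
Query 1: L[3] = R
Query 2: U[3] = W
Query 3: F[3] = G
Query 4: U[0] = R
Query 5: F[0] = Y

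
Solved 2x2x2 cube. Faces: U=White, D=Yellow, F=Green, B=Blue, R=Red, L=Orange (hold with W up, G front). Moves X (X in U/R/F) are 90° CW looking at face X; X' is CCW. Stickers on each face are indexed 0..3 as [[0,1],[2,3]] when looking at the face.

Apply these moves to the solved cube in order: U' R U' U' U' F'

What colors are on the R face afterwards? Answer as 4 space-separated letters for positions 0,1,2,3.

Answer: B R Y G

Derivation:
After move 1 (U'): U=WWWW F=OOGG R=GGRR B=RRBB L=BBOO
After move 2 (R): R=RGRG U=WOWG F=OYGY D=YBYR B=WRWB
After move 3 (U'): U=OGWW F=BBGY R=OYRG B=RGWB L=WROO
After move 4 (U'): U=GWOW F=WRGY R=BBRG B=OYWB L=RGOO
After move 5 (U'): U=WWGO F=RGGY R=WRRG B=BBWB L=OYOO
After move 6 (F'): F=GYRG U=WWWR R=BRYG D=YOYR L=OOOG
Query: R face = BRYG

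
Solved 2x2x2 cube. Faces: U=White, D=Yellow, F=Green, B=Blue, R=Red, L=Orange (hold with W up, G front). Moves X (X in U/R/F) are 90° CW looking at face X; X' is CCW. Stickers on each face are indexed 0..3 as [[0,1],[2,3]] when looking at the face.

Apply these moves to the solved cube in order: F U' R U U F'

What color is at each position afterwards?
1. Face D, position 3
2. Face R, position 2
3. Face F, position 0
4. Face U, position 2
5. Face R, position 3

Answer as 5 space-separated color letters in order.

After move 1 (F): F=GGGG U=WWOO R=WRWR D=RRYY L=OYOY
After move 2 (U'): U=WOWO F=OYGG R=GGWR B=WRBB L=BBOY
After move 3 (R): R=WGRG U=WYWG F=ORGY D=RBYW B=OROB
After move 4 (U): U=WWGY F=WGGY R=ORRG B=BBOB L=OROY
After move 5 (U): U=GWYW F=ORGY R=BBRG B=OROB L=WGOY
After move 6 (F'): F=RYOG U=GWBR R=BBRG D=GYYW L=WWOY
Query 1: D[3] = W
Query 2: R[2] = R
Query 3: F[0] = R
Query 4: U[2] = B
Query 5: R[3] = G

Answer: W R R B G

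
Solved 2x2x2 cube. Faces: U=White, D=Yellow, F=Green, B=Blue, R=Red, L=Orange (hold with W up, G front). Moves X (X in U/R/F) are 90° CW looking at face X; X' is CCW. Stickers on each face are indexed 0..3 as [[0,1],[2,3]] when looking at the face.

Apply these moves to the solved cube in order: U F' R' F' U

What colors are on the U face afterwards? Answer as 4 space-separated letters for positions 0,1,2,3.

After move 1 (U): U=WWWW F=RRGG R=BBRR B=OOBB L=GGOO
After move 2 (F'): F=RGRG U=WWBR R=YBYR D=GOYY L=GWOW
After move 3 (R'): R=BRYY U=WBBO F=RWRR D=GGYG B=YOOB
After move 4 (F'): F=WRRR U=WBBY R=GRGY D=WWYG L=GOOB
After move 5 (U): U=BWYB F=GRRR R=YOGY B=GOOB L=WROB
Query: U face = BWYB

Answer: B W Y B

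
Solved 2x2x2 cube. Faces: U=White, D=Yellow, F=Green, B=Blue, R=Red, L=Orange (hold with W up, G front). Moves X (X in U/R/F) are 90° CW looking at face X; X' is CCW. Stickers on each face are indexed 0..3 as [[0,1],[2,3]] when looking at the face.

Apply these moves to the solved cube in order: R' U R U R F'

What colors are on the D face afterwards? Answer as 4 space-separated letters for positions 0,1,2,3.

After move 1 (R'): R=RRRR U=WBWB F=GWGW D=YGYG B=YBYB
After move 2 (U): U=WWBB F=RRGW R=YBRR B=OOYB L=GWOO
After move 3 (R): R=RYRB U=WRBW F=RGGG D=YYYO B=BOWB
After move 4 (U): U=BWWR F=RYGG R=BORB B=GWWB L=RGOO
After move 5 (R): R=RBBO U=BYWG F=RYGO D=YWYG B=RWWB
After move 6 (F'): F=YORG U=BYRB R=WBYO D=GOYG L=RGOW
Query: D face = GOYG

Answer: G O Y G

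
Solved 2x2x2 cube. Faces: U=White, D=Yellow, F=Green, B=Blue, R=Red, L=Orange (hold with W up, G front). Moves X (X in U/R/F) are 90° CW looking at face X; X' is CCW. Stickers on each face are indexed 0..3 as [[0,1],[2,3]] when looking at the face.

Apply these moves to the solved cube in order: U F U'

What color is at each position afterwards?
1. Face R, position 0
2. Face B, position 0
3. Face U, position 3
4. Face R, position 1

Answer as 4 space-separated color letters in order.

Answer: G W O R

Derivation:
After move 1 (U): U=WWWW F=RRGG R=BBRR B=OOBB L=GGOO
After move 2 (F): F=GRGR U=WWOG R=WBWR D=RBYY L=GYOY
After move 3 (U'): U=WGWO F=GYGR R=GRWR B=WBBB L=OOOY
Query 1: R[0] = G
Query 2: B[0] = W
Query 3: U[3] = O
Query 4: R[1] = R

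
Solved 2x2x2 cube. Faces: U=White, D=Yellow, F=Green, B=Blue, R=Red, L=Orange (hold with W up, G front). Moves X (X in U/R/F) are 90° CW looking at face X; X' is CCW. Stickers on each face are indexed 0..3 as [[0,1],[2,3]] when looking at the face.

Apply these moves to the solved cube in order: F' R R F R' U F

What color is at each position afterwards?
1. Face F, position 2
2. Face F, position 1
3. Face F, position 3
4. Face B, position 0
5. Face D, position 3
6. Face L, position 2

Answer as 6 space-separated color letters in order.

Answer: W Y Y O B O

Derivation:
After move 1 (F'): F=GGGG U=WWRR R=YRYR D=OOYY L=OWOW
After move 2 (R): R=YYRR U=WGRG F=GOGY D=OBYB B=RBWB
After move 3 (R): R=RYRY U=WORY F=GBGB D=OWYR B=GBGB
After move 4 (F): F=GGBB U=WOWW R=RYYY D=RRYR L=OOOW
After move 5 (R'): R=YYRY U=WGWG F=GOBW D=RGYB B=RBRB
After move 6 (U): U=WWGG F=YYBW R=RBRY B=OORB L=GOOW
After move 7 (F): F=BYWY U=WWWO R=GBGY D=RRYB L=GROG
Query 1: F[2] = W
Query 2: F[1] = Y
Query 3: F[3] = Y
Query 4: B[0] = O
Query 5: D[3] = B
Query 6: L[2] = O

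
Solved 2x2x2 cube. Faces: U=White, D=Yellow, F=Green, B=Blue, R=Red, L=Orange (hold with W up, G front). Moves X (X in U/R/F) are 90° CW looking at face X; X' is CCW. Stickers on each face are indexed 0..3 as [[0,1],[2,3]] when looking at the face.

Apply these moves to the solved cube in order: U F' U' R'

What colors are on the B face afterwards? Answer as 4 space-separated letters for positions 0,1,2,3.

After move 1 (U): U=WWWW F=RRGG R=BBRR B=OOBB L=GGOO
After move 2 (F'): F=RGRG U=WWBR R=YBYR D=GOYY L=GWOW
After move 3 (U'): U=WRWB F=GWRG R=RGYR B=YBBB L=OOOW
After move 4 (R'): R=GRRY U=WBWY F=GRRB D=GWYG B=YBOB
Query: B face = YBOB

Answer: Y B O B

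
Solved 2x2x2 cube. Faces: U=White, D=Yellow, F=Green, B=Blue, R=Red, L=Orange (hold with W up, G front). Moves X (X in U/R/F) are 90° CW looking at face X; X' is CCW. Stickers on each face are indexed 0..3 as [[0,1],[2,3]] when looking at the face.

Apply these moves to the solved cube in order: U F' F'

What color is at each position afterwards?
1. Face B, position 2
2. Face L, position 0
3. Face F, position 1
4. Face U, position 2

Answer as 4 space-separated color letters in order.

After move 1 (U): U=WWWW F=RRGG R=BBRR B=OOBB L=GGOO
After move 2 (F'): F=RGRG U=WWBR R=YBYR D=GOYY L=GWOW
After move 3 (F'): F=GGRR U=WWYY R=OBGR D=WWYY L=GROB
Query 1: B[2] = B
Query 2: L[0] = G
Query 3: F[1] = G
Query 4: U[2] = Y

Answer: B G G Y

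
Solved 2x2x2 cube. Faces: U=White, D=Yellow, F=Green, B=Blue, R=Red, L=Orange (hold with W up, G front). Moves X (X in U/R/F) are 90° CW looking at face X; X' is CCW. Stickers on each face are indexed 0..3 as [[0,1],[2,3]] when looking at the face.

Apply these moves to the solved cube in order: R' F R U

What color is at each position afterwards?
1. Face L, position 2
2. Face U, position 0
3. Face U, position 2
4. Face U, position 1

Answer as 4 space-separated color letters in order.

Answer: O O W W

Derivation:
After move 1 (R'): R=RRRR U=WBWB F=GWGW D=YGYG B=YBYB
After move 2 (F): F=GGWW U=WBOO R=WRBR D=RRYG L=OYOG
After move 3 (R): R=BWRR U=WGOW F=GRWG D=RYYY B=OBBB
After move 4 (U): U=OWWG F=BWWG R=OBRR B=OYBB L=GROG
Query 1: L[2] = O
Query 2: U[0] = O
Query 3: U[2] = W
Query 4: U[1] = W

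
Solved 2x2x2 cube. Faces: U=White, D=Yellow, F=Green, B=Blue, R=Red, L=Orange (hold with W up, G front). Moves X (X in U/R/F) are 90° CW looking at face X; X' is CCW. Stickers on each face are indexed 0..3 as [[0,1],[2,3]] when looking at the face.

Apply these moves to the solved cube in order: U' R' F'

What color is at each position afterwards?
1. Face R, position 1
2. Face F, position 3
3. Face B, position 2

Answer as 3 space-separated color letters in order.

After move 1 (U'): U=WWWW F=OOGG R=GGRR B=RRBB L=BBOO
After move 2 (R'): R=GRGR U=WBWR F=OWGW D=YOYG B=YRYB
After move 3 (F'): F=WWOG U=WBGG R=ORYR D=BOYG L=BROW
Query 1: R[1] = R
Query 2: F[3] = G
Query 3: B[2] = Y

Answer: R G Y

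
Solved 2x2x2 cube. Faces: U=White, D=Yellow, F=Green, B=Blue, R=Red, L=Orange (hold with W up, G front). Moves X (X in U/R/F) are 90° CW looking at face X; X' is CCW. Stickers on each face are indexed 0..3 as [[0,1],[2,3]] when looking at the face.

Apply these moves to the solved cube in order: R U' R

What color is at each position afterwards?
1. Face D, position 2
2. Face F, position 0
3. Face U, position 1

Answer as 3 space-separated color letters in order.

After move 1 (R): R=RRRR U=WGWG F=GYGY D=YBYB B=WBWB
After move 2 (U'): U=GGWW F=OOGY R=GYRR B=RRWB L=WBOO
After move 3 (R): R=RGRY U=GOWY F=OBGB D=YWYR B=WRGB
Query 1: D[2] = Y
Query 2: F[0] = O
Query 3: U[1] = O

Answer: Y O O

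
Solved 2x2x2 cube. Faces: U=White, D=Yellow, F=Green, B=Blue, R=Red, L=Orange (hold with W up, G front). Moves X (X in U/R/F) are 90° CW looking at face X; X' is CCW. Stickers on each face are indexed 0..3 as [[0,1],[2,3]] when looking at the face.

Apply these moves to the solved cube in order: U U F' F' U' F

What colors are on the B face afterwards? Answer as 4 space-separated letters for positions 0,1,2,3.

Answer: O O B B

Derivation:
After move 1 (U): U=WWWW F=RRGG R=BBRR B=OOBB L=GGOO
After move 2 (U): U=WWWW F=BBGG R=OORR B=GGBB L=RROO
After move 3 (F'): F=BGBG U=WWOR R=YOYR D=ROYY L=RWOW
After move 4 (F'): F=GGBB U=WWYY R=OORR D=WWYY L=RROO
After move 5 (U'): U=WYWY F=RRBB R=GGRR B=OOBB L=GGOO
After move 6 (F): F=BRBR U=WYOG R=WGYR D=RGYY L=GWOW
Query: B face = OOBB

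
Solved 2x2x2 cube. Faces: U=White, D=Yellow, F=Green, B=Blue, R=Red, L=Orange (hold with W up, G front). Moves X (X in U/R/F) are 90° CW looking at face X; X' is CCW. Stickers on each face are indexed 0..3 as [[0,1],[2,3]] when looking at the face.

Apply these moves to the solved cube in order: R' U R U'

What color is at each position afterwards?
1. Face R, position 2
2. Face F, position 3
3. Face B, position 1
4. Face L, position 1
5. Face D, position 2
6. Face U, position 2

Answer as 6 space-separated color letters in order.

Answer: R G Y O Y W

Derivation:
After move 1 (R'): R=RRRR U=WBWB F=GWGW D=YGYG B=YBYB
After move 2 (U): U=WWBB F=RRGW R=YBRR B=OOYB L=GWOO
After move 3 (R): R=RYRB U=WRBW F=RGGG D=YYYO B=BOWB
After move 4 (U'): U=RWWB F=GWGG R=RGRB B=RYWB L=BOOO
Query 1: R[2] = R
Query 2: F[3] = G
Query 3: B[1] = Y
Query 4: L[1] = O
Query 5: D[2] = Y
Query 6: U[2] = W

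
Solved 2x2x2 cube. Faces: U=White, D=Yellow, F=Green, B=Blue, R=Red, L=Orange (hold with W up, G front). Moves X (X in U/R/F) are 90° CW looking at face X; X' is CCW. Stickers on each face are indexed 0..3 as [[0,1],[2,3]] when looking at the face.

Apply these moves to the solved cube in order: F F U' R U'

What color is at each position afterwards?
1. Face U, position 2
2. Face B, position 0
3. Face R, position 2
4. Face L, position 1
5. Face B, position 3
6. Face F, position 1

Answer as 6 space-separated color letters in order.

After move 1 (F): F=GGGG U=WWOO R=WRWR D=RRYY L=OYOY
After move 2 (F): F=GGGG U=WWYY R=OROR D=WWYY L=OROR
After move 3 (U'): U=WYWY F=ORGG R=GGOR B=ORBB L=BBOR
After move 4 (R): R=OGRG U=WRWG F=OWGY D=WBYO B=YRYB
After move 5 (U'): U=RGWW F=BBGY R=OWRG B=OGYB L=YROR
Query 1: U[2] = W
Query 2: B[0] = O
Query 3: R[2] = R
Query 4: L[1] = R
Query 5: B[3] = B
Query 6: F[1] = B

Answer: W O R R B B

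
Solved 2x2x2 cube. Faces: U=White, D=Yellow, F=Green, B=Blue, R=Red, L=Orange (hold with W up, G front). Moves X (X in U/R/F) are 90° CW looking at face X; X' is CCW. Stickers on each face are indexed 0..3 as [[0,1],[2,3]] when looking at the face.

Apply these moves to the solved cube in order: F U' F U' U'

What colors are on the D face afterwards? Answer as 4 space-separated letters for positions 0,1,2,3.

Answer: W G Y Y

Derivation:
After move 1 (F): F=GGGG U=WWOO R=WRWR D=RRYY L=OYOY
After move 2 (U'): U=WOWO F=OYGG R=GGWR B=WRBB L=BBOY
After move 3 (F): F=GOGY U=WOYB R=WGOR D=WGYY L=BROR
After move 4 (U'): U=OBWY F=BRGY R=GOOR B=WGBB L=WROR
After move 5 (U'): U=BYOW F=WRGY R=BROR B=GOBB L=WGOR
Query: D face = WGYY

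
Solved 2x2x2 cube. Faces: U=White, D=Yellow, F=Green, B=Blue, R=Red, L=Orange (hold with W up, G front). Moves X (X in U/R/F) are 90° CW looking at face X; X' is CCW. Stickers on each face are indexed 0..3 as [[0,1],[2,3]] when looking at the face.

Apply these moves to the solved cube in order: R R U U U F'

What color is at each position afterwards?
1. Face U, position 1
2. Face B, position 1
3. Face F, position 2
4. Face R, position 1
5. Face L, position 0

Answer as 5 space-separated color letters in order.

After move 1 (R): R=RRRR U=WGWG F=GYGY D=YBYB B=WBWB
After move 2 (R): R=RRRR U=WYWY F=GBGB D=YWYW B=GBGB
After move 3 (U): U=WWYY F=RRGB R=GBRR B=OOGB L=GBOO
After move 4 (U): U=YWYW F=GBGB R=OORR B=GBGB L=RROO
After move 5 (U): U=YYWW F=OOGB R=GBRR B=RRGB L=GBOO
After move 6 (F'): F=OBOG U=YYGR R=WBYR D=BOYW L=GWOW
Query 1: U[1] = Y
Query 2: B[1] = R
Query 3: F[2] = O
Query 4: R[1] = B
Query 5: L[0] = G

Answer: Y R O B G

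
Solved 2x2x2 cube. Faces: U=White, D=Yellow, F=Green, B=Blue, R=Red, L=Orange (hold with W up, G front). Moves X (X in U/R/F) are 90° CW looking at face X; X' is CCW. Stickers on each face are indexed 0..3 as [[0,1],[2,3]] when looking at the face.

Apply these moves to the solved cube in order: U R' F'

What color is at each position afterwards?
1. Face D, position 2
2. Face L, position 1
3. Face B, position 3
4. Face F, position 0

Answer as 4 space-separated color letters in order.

Answer: Y O B W

Derivation:
After move 1 (U): U=WWWW F=RRGG R=BBRR B=OOBB L=GGOO
After move 2 (R'): R=BRBR U=WBWO F=RWGW D=YRYG B=YOYB
After move 3 (F'): F=WWRG U=WBBB R=RRYR D=GOYG L=GOOW
Query 1: D[2] = Y
Query 2: L[1] = O
Query 3: B[3] = B
Query 4: F[0] = W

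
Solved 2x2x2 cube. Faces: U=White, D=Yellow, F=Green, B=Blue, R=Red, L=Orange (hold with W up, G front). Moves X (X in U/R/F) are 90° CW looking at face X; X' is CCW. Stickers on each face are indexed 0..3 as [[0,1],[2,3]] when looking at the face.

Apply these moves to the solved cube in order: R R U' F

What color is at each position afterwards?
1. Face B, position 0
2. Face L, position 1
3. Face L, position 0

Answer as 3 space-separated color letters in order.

Answer: R Y G

Derivation:
After move 1 (R): R=RRRR U=WGWG F=GYGY D=YBYB B=WBWB
After move 2 (R): R=RRRR U=WYWY F=GBGB D=YWYW B=GBGB
After move 3 (U'): U=YYWW F=OOGB R=GBRR B=RRGB L=GBOO
After move 4 (F): F=GOBO U=YYOB R=WBWR D=RGYW L=GYOW
Query 1: B[0] = R
Query 2: L[1] = Y
Query 3: L[0] = G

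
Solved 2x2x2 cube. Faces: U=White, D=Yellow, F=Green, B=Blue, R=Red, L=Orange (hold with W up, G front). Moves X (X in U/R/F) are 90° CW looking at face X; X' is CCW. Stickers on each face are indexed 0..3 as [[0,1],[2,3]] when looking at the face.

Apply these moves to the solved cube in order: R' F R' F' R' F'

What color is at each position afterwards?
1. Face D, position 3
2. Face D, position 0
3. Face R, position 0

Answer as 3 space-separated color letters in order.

After move 1 (R'): R=RRRR U=WBWB F=GWGW D=YGYG B=YBYB
After move 2 (F): F=GGWW U=WBOO R=WRBR D=RRYG L=OYOG
After move 3 (R'): R=RRWB U=WYOY F=GBWO D=RGYW B=GBRB
After move 4 (F'): F=BOGW U=WYRW R=GRRB D=YGYW L=OYOO
After move 5 (R'): R=RBGR U=WRRG F=BYGW D=YOYW B=WBGB
After move 6 (F'): F=YWBG U=WRRG R=OBYR D=YOYW L=OGOR
Query 1: D[3] = W
Query 2: D[0] = Y
Query 3: R[0] = O

Answer: W Y O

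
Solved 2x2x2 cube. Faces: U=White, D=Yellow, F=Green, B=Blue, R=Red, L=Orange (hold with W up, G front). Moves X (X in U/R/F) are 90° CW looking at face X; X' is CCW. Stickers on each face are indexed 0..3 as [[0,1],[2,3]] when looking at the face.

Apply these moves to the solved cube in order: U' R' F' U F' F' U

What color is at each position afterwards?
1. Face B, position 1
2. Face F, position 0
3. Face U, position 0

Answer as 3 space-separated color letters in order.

Answer: Y W O

Derivation:
After move 1 (U'): U=WWWW F=OOGG R=GGRR B=RRBB L=BBOO
After move 2 (R'): R=GRGR U=WBWR F=OWGW D=YOYG B=YRYB
After move 3 (F'): F=WWOG U=WBGG R=ORYR D=BOYG L=BROW
After move 4 (U): U=GWGB F=OROG R=YRYR B=BRYB L=WWOW
After move 5 (F'): F=RGOO U=GWYY R=ORBR D=WWYG L=WBOG
After move 6 (F'): F=GORO U=GWOB R=WRWR D=BGYG L=WYOY
After move 7 (U): U=OGBW F=WRRO R=BRWR B=WYYB L=GOOY
Query 1: B[1] = Y
Query 2: F[0] = W
Query 3: U[0] = O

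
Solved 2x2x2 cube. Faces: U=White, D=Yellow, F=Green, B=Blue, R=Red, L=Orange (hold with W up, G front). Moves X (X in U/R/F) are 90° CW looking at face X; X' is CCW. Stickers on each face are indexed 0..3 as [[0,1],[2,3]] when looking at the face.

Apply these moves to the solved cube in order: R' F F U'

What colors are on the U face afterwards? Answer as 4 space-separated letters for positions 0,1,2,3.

After move 1 (R'): R=RRRR U=WBWB F=GWGW D=YGYG B=YBYB
After move 2 (F): F=GGWW U=WBOO R=WRBR D=RRYG L=OYOG
After move 3 (F): F=WGWG U=WBGY R=OROR D=BWYG L=OROR
After move 4 (U'): U=BYWG F=ORWG R=WGOR B=ORYB L=YBOR
Query: U face = BYWG

Answer: B Y W G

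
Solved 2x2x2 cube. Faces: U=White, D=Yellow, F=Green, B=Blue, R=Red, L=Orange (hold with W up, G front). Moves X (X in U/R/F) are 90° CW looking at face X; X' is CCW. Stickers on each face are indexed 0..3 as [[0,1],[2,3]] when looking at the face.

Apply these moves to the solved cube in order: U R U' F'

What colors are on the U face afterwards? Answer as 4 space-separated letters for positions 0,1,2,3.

After move 1 (U): U=WWWW F=RRGG R=BBRR B=OOBB L=GGOO
After move 2 (R): R=RBRB U=WRWG F=RYGY D=YBYO B=WOWB
After move 3 (U'): U=RGWW F=GGGY R=RYRB B=RBWB L=WOOO
After move 4 (F'): F=GYGG U=RGRR R=BYYB D=OOYO L=WWOW
Query: U face = RGRR

Answer: R G R R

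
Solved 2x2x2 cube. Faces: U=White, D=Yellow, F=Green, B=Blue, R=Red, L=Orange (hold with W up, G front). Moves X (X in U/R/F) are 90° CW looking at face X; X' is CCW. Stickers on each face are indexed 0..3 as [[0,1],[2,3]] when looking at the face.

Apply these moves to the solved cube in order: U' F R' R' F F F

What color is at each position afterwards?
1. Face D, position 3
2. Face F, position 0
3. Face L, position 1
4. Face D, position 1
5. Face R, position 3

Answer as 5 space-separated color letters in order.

After move 1 (U'): U=WWWW F=OOGG R=GGRR B=RRBB L=BBOO
After move 2 (F): F=GOGO U=WWOB R=WGWR D=RGYY L=BYOY
After move 3 (R'): R=GRWW U=WBOR F=GWGB D=ROYO B=YRGB
After move 4 (R'): R=RWGW U=WGOY F=GBGR D=RWYB B=OROB
After move 5 (F): F=GGRB U=WGYY R=OWYW D=GRYB L=BROW
After move 6 (F): F=RGBG U=WGWR R=YWYW D=YOYB L=BGOR
After move 7 (F): F=BRGG U=WGRG R=WWRW D=YYYB L=BYOO
Query 1: D[3] = B
Query 2: F[0] = B
Query 3: L[1] = Y
Query 4: D[1] = Y
Query 5: R[3] = W

Answer: B B Y Y W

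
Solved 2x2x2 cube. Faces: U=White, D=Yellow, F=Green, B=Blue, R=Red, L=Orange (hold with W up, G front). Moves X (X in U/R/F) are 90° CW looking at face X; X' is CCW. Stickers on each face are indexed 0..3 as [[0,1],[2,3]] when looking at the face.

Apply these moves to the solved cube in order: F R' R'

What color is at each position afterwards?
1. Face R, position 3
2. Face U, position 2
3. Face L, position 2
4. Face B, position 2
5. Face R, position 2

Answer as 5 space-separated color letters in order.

Answer: W O O G R

Derivation:
After move 1 (F): F=GGGG U=WWOO R=WRWR D=RRYY L=OYOY
After move 2 (R'): R=RRWW U=WBOB F=GWGO D=RGYG B=YBRB
After move 3 (R'): R=RWRW U=WROY F=GBGB D=RWYO B=GBGB
Query 1: R[3] = W
Query 2: U[2] = O
Query 3: L[2] = O
Query 4: B[2] = G
Query 5: R[2] = R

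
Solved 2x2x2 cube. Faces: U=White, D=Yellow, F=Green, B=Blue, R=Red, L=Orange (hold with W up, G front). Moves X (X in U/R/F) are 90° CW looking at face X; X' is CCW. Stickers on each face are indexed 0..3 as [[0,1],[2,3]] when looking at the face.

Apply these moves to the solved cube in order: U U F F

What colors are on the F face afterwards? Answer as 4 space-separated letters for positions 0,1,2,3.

Answer: G G B B

Derivation:
After move 1 (U): U=WWWW F=RRGG R=BBRR B=OOBB L=GGOO
After move 2 (U): U=WWWW F=BBGG R=OORR B=GGBB L=RROO
After move 3 (F): F=GBGB U=WWOR R=WOWR D=ROYY L=RYOY
After move 4 (F): F=GGBB U=WWYY R=OORR D=WWYY L=RROO
Query: F face = GGBB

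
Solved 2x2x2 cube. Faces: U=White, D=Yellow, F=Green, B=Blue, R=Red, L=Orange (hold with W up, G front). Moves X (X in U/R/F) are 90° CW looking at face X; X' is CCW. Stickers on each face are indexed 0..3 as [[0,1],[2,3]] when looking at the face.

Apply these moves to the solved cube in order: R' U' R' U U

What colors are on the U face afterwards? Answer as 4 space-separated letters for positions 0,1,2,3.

Answer: R W Y B

Derivation:
After move 1 (R'): R=RRRR U=WBWB F=GWGW D=YGYG B=YBYB
After move 2 (U'): U=BBWW F=OOGW R=GWRR B=RRYB L=YBOO
After move 3 (R'): R=WRGR U=BYWR F=OBGW D=YOYW B=GRGB
After move 4 (U): U=WBRY F=WRGW R=GRGR B=YBGB L=OBOO
After move 5 (U): U=RWYB F=GRGW R=YBGR B=OBGB L=WROO
Query: U face = RWYB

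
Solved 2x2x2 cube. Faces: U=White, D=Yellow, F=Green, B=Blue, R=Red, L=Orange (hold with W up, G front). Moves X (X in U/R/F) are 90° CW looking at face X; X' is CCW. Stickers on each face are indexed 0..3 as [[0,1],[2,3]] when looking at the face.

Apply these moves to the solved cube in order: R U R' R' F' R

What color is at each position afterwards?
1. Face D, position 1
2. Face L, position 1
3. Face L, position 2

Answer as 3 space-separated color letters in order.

After move 1 (R): R=RRRR U=WGWG F=GYGY D=YBYB B=WBWB
After move 2 (U): U=WWGG F=RRGY R=WBRR B=OOWB L=GYOO
After move 3 (R'): R=BRWR U=WWGO F=RWGG D=YRYY B=BOBB
After move 4 (R'): R=RRBW U=WBGB F=RWGO D=YWYG B=YORB
After move 5 (F'): F=WORG U=WBRB R=WRYW D=YOYG L=GBOG
After move 6 (R): R=YWWR U=WORG F=WORG D=YRYY B=BOBB
Query 1: D[1] = R
Query 2: L[1] = B
Query 3: L[2] = O

Answer: R B O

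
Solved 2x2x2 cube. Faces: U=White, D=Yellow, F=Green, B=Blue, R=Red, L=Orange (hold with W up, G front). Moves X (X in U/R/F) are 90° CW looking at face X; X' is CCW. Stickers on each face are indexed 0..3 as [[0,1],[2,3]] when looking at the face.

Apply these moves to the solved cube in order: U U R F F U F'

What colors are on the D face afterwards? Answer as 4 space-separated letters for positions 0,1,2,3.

Answer: G R Y G

Derivation:
After move 1 (U): U=WWWW F=RRGG R=BBRR B=OOBB L=GGOO
After move 2 (U): U=WWWW F=BBGG R=OORR B=GGBB L=RROO
After move 3 (R): R=RORO U=WBWG F=BYGY D=YBYG B=WGWB
After move 4 (F): F=GBYY U=WBOR R=WOGO D=RRYG L=RYOB
After move 5 (F): F=YGYB U=WBBY R=OORO D=GWYG L=RROR
After move 6 (U): U=BWYB F=OOYB R=WGRO B=RRWB L=YGOR
After move 7 (F'): F=OBOY U=BWWR R=WGGO D=GRYG L=YBOY
Query: D face = GRYG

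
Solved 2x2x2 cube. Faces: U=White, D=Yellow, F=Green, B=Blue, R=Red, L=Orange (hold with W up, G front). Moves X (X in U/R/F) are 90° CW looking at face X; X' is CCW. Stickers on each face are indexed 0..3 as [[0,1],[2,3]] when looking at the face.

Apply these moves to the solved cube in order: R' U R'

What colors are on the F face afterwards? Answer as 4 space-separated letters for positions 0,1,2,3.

After move 1 (R'): R=RRRR U=WBWB F=GWGW D=YGYG B=YBYB
After move 2 (U): U=WWBB F=RRGW R=YBRR B=OOYB L=GWOO
After move 3 (R'): R=BRYR U=WYBO F=RWGB D=YRYW B=GOGB
Query: F face = RWGB

Answer: R W G B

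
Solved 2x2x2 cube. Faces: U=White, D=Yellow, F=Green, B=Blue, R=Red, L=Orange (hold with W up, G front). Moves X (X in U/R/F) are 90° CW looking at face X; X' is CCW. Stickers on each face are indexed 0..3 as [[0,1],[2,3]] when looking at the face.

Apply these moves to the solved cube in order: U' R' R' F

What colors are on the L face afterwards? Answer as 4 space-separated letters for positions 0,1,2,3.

After move 1 (U'): U=WWWW F=OOGG R=GGRR B=RRBB L=BBOO
After move 2 (R'): R=GRGR U=WBWR F=OWGW D=YOYG B=YRYB
After move 3 (R'): R=RRGG U=WYWY F=OBGR D=YWYW B=GROB
After move 4 (F): F=GORB U=WYOB R=WRYG D=GRYW L=BYOW
Query: L face = BYOW

Answer: B Y O W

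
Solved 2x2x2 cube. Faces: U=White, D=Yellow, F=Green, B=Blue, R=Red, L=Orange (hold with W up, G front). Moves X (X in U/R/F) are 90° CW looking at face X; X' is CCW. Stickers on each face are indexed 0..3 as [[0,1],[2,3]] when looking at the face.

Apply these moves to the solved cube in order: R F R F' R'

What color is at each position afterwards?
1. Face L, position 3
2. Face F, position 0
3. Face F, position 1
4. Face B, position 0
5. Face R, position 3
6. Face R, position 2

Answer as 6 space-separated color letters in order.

After move 1 (R): R=RRRR U=WGWG F=GYGY D=YBYB B=WBWB
After move 2 (F): F=GGYY U=WGOO R=WRGR D=RRYB L=OYOB
After move 3 (R): R=GWRR U=WGOY F=GRYB D=RWYW B=OBGB
After move 4 (F'): F=RBGY U=WGGR R=WWRR D=YBYW L=OYOO
After move 5 (R'): R=WRWR U=WGGO F=RGGR D=YBYY B=WBBB
Query 1: L[3] = O
Query 2: F[0] = R
Query 3: F[1] = G
Query 4: B[0] = W
Query 5: R[3] = R
Query 6: R[2] = W

Answer: O R G W R W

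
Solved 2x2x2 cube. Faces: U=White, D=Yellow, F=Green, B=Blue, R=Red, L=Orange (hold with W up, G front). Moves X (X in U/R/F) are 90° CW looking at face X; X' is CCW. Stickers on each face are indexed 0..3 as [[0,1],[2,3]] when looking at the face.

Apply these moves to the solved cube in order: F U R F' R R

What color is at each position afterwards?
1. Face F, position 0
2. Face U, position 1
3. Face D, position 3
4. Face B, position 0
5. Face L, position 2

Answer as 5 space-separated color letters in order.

After move 1 (F): F=GGGG U=WWOO R=WRWR D=RRYY L=OYOY
After move 2 (U): U=OWOW F=WRGG R=BBWR B=OYBB L=GGOY
After move 3 (R): R=WBRB U=OROG F=WRGY D=RBYO B=WYWB
After move 4 (F'): F=RYWG U=ORWR R=BBRB D=GYYO L=GGOO
After move 5 (R): R=RBBB U=OYWG F=RYWO D=GWYW B=RYRB
After move 6 (R): R=BRBB U=OYWO F=RWWW D=GRYR B=GYYB
Query 1: F[0] = R
Query 2: U[1] = Y
Query 3: D[3] = R
Query 4: B[0] = G
Query 5: L[2] = O

Answer: R Y R G O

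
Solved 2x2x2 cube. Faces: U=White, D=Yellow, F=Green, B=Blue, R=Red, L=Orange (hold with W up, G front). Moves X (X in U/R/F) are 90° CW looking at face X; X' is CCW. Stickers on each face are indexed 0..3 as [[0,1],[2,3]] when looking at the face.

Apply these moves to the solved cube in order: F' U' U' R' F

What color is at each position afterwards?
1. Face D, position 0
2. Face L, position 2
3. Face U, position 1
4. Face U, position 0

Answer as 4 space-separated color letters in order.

Answer: O O B R

Derivation:
After move 1 (F'): F=GGGG U=WWRR R=YRYR D=OOYY L=OWOW
After move 2 (U'): U=WRWR F=OWGG R=GGYR B=YRBB L=BBOW
After move 3 (U'): U=RRWW F=BBGG R=OWYR B=GGBB L=YROW
After move 4 (R'): R=WROY U=RBWG F=BRGW D=OBYG B=YGOB
After move 5 (F): F=GBWR U=RBWR R=WRGY D=OWYG L=YOOB
Query 1: D[0] = O
Query 2: L[2] = O
Query 3: U[1] = B
Query 4: U[0] = R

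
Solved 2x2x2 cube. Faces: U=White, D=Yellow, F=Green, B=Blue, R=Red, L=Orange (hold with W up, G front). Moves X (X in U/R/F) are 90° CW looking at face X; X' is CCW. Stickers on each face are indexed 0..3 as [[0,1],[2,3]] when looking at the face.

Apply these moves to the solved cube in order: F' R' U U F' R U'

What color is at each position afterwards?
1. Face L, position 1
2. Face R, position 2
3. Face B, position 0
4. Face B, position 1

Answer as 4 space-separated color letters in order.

Answer: W Y O G

Derivation:
After move 1 (F'): F=GGGG U=WWRR R=YRYR D=OOYY L=OWOW
After move 2 (R'): R=RRYY U=WBRB F=GWGR D=OGYG B=YBOB
After move 3 (U): U=RWBB F=RRGR R=YBYY B=OWOB L=GWOW
After move 4 (U): U=BRBW F=YBGR R=OWYY B=GWOB L=RROW
After move 5 (F'): F=BRYG U=BROY R=GWOY D=RWYG L=RWOB
After move 6 (R): R=OGYW U=BROG F=BWYG D=ROYG B=YWRB
After move 7 (U'): U=RGBO F=RWYG R=BWYW B=OGRB L=YWOB
Query 1: L[1] = W
Query 2: R[2] = Y
Query 3: B[0] = O
Query 4: B[1] = G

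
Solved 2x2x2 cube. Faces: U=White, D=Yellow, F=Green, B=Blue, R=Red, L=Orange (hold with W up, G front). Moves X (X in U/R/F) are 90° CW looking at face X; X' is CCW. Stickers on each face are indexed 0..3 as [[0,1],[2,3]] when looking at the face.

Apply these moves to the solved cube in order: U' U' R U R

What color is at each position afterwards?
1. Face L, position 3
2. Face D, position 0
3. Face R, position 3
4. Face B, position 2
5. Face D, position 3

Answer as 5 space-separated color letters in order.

Answer: O Y G W R

Derivation:
After move 1 (U'): U=WWWW F=OOGG R=GGRR B=RRBB L=BBOO
After move 2 (U'): U=WWWW F=BBGG R=OORR B=GGBB L=RROO
After move 3 (R): R=RORO U=WBWG F=BYGY D=YBYG B=WGWB
After move 4 (U): U=WWGB F=ROGY R=WGRO B=RRWB L=BYOO
After move 5 (R): R=RWOG U=WOGY F=RBGG D=YWYR B=BRWB
Query 1: L[3] = O
Query 2: D[0] = Y
Query 3: R[3] = G
Query 4: B[2] = W
Query 5: D[3] = R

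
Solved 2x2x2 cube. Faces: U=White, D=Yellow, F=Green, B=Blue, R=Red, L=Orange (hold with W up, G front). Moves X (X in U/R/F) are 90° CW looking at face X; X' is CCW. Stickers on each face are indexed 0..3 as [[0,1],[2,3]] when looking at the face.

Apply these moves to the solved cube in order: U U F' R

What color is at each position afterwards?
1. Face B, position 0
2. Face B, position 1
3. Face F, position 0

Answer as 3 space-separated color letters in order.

After move 1 (U): U=WWWW F=RRGG R=BBRR B=OOBB L=GGOO
After move 2 (U): U=WWWW F=BBGG R=OORR B=GGBB L=RROO
After move 3 (F'): F=BGBG U=WWOR R=YOYR D=ROYY L=RWOW
After move 4 (R): R=YYRO U=WGOG F=BOBY D=RBYG B=RGWB
Query 1: B[0] = R
Query 2: B[1] = G
Query 3: F[0] = B

Answer: R G B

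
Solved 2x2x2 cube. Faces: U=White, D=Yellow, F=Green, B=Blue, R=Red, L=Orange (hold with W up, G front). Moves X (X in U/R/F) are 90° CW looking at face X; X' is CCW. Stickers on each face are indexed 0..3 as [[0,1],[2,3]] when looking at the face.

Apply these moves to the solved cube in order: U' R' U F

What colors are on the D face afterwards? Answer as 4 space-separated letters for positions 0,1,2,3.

After move 1 (U'): U=WWWW F=OOGG R=GGRR B=RRBB L=BBOO
After move 2 (R'): R=GRGR U=WBWR F=OWGW D=YOYG B=YRYB
After move 3 (U): U=WWRB F=GRGW R=YRGR B=BBYB L=OWOO
After move 4 (F): F=GGWR U=WWOW R=RRBR D=GYYG L=OYOO
Query: D face = GYYG

Answer: G Y Y G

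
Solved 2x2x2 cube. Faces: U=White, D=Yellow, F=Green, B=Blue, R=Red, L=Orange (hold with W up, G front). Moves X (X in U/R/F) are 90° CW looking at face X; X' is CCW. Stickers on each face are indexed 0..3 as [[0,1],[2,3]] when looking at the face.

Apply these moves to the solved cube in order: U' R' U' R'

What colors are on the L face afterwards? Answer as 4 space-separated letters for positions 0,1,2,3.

After move 1 (U'): U=WWWW F=OOGG R=GGRR B=RRBB L=BBOO
After move 2 (R'): R=GRGR U=WBWR F=OWGW D=YOYG B=YRYB
After move 3 (U'): U=BRWW F=BBGW R=OWGR B=GRYB L=YROO
After move 4 (R'): R=WROG U=BYWG F=BRGW D=YBYW B=GROB
Query: L face = YROO

Answer: Y R O O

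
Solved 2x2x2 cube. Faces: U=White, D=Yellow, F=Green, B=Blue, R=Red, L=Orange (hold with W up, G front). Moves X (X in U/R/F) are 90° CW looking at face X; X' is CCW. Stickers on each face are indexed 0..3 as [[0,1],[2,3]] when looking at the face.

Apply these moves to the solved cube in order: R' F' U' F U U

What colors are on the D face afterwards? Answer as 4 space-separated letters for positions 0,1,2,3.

After move 1 (R'): R=RRRR U=WBWB F=GWGW D=YGYG B=YBYB
After move 2 (F'): F=WWGG U=WBRR R=GRYR D=OOYG L=OBOW
After move 3 (U'): U=BRWR F=OBGG R=WWYR B=GRYB L=YBOW
After move 4 (F): F=GOGB U=BRWB R=WWRR D=YWYG L=YOOO
After move 5 (U): U=WBBR F=WWGB R=GRRR B=YOYB L=GOOO
After move 6 (U): U=BWRB F=GRGB R=YORR B=GOYB L=WWOO
Query: D face = YWYG

Answer: Y W Y G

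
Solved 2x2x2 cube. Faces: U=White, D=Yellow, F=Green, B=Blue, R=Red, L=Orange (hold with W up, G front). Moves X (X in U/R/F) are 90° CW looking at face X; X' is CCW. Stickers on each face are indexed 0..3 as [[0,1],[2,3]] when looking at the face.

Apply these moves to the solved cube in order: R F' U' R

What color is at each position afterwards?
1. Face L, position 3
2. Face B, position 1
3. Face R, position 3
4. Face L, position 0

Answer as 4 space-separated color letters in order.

After move 1 (R): R=RRRR U=WGWG F=GYGY D=YBYB B=WBWB
After move 2 (F'): F=YYGG U=WGRR R=BRYR D=OOYB L=OGOW
After move 3 (U'): U=GRWR F=OGGG R=YYYR B=BRWB L=WBOW
After move 4 (R): R=YYRY U=GGWG F=OOGB D=OWYB B=RRRB
Query 1: L[3] = W
Query 2: B[1] = R
Query 3: R[3] = Y
Query 4: L[0] = W

Answer: W R Y W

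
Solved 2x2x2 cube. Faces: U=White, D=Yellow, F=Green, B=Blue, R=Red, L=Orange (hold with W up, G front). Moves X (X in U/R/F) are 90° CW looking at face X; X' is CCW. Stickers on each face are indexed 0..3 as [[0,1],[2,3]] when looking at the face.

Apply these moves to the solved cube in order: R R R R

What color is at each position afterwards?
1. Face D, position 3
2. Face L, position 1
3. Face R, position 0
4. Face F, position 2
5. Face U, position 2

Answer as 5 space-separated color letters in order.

After move 1 (R): R=RRRR U=WGWG F=GYGY D=YBYB B=WBWB
After move 2 (R): R=RRRR U=WYWY F=GBGB D=YWYW B=GBGB
After move 3 (R): R=RRRR U=WBWB F=GWGW D=YGYG B=YBYB
After move 4 (R): R=RRRR U=WWWW F=GGGG D=YYYY B=BBBB
Query 1: D[3] = Y
Query 2: L[1] = O
Query 3: R[0] = R
Query 4: F[2] = G
Query 5: U[2] = W

Answer: Y O R G W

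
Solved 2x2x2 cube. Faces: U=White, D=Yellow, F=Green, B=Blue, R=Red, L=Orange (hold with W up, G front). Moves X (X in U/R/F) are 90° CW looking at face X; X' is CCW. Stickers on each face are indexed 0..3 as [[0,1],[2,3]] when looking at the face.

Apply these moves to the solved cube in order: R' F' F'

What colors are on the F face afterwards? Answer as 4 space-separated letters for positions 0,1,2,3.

Answer: W G W G

Derivation:
After move 1 (R'): R=RRRR U=WBWB F=GWGW D=YGYG B=YBYB
After move 2 (F'): F=WWGG U=WBRR R=GRYR D=OOYG L=OBOW
After move 3 (F'): F=WGWG U=WBGY R=OROR D=BWYG L=OROR
Query: F face = WGWG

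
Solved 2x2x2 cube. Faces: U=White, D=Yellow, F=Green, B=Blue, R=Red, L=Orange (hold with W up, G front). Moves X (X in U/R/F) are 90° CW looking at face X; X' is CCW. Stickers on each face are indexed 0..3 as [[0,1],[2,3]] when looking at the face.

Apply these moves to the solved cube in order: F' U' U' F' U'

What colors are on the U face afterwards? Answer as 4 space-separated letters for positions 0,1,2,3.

After move 1 (F'): F=GGGG U=WWRR R=YRYR D=OOYY L=OWOW
After move 2 (U'): U=WRWR F=OWGG R=GGYR B=YRBB L=BBOW
After move 3 (U'): U=RRWW F=BBGG R=OWYR B=GGBB L=YROW
After move 4 (F'): F=BGBG U=RROY R=OWOR D=RWYY L=YWOW
After move 5 (U'): U=RYRO F=YWBG R=BGOR B=OWBB L=GGOW
Query: U face = RYRO

Answer: R Y R O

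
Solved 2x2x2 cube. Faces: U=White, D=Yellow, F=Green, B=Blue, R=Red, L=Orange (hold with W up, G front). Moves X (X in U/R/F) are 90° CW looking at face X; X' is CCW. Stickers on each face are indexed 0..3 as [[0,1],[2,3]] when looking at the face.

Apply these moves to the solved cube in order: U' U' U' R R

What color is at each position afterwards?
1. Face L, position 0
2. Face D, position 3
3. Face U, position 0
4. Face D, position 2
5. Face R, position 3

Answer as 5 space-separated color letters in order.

After move 1 (U'): U=WWWW F=OOGG R=GGRR B=RRBB L=BBOO
After move 2 (U'): U=WWWW F=BBGG R=OORR B=GGBB L=RROO
After move 3 (U'): U=WWWW F=RRGG R=BBRR B=OOBB L=GGOO
After move 4 (R): R=RBRB U=WRWG F=RYGY D=YBYO B=WOWB
After move 5 (R): R=RRBB U=WYWY F=RBGO D=YWYW B=GORB
Query 1: L[0] = G
Query 2: D[3] = W
Query 3: U[0] = W
Query 4: D[2] = Y
Query 5: R[3] = B

Answer: G W W Y B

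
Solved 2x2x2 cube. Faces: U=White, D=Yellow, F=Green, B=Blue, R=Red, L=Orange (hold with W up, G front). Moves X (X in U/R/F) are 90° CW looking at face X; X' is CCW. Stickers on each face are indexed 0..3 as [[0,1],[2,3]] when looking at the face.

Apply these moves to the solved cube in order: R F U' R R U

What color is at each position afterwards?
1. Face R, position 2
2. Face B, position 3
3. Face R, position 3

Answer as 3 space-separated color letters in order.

Answer: G B G

Derivation:
After move 1 (R): R=RRRR U=WGWG F=GYGY D=YBYB B=WBWB
After move 2 (F): F=GGYY U=WGOO R=WRGR D=RRYB L=OYOB
After move 3 (U'): U=GOWO F=OYYY R=GGGR B=WRWB L=WBOB
After move 4 (R): R=GGRG U=GYWY F=ORYB D=RWYW B=OROB
After move 5 (R): R=RGGG U=GRWB F=OWYW D=ROYO B=YRYB
After move 6 (U): U=WGBR F=RGYW R=YRGG B=WBYB L=OWOB
Query 1: R[2] = G
Query 2: B[3] = B
Query 3: R[3] = G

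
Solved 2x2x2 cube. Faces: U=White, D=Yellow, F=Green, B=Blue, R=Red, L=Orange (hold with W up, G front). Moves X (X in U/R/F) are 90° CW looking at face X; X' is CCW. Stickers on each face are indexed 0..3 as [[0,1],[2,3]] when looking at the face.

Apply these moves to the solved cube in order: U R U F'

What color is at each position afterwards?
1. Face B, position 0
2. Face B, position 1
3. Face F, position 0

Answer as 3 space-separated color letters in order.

Answer: G G B

Derivation:
After move 1 (U): U=WWWW F=RRGG R=BBRR B=OOBB L=GGOO
After move 2 (R): R=RBRB U=WRWG F=RYGY D=YBYO B=WOWB
After move 3 (U): U=WWGR F=RBGY R=WORB B=GGWB L=RYOO
After move 4 (F'): F=BYRG U=WWWR R=BOYB D=YOYO L=RROG
Query 1: B[0] = G
Query 2: B[1] = G
Query 3: F[0] = B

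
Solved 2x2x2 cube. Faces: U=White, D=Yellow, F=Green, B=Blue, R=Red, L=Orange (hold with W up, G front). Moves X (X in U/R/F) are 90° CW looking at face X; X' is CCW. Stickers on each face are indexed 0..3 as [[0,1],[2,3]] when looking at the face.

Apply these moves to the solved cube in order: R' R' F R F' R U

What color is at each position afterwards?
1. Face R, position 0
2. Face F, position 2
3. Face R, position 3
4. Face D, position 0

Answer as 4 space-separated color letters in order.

After move 1 (R'): R=RRRR U=WBWB F=GWGW D=YGYG B=YBYB
After move 2 (R'): R=RRRR U=WYWY F=GBGB D=YWYW B=GBGB
After move 3 (F): F=GGBB U=WYOO R=WRYR D=RRYW L=OYOW
After move 4 (R): R=YWRR U=WGOB F=GRBW D=RGYG B=OBYB
After move 5 (F'): F=RWGB U=WGYR R=GWRR D=YWYG L=OBOO
After move 6 (R): R=RGRW U=WWYB F=RWGG D=YYYO B=RBGB
After move 7 (U): U=YWBW F=RGGG R=RBRW B=OBGB L=RWOO
Query 1: R[0] = R
Query 2: F[2] = G
Query 3: R[3] = W
Query 4: D[0] = Y

Answer: R G W Y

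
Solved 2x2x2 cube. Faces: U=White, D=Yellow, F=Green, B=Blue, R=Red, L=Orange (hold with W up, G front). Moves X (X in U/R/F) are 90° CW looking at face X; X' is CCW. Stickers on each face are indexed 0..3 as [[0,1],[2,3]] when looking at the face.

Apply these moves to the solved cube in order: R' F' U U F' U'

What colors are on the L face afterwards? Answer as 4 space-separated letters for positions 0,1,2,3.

After move 1 (R'): R=RRRR U=WBWB F=GWGW D=YGYG B=YBYB
After move 2 (F'): F=WWGG U=WBRR R=GRYR D=OOYG L=OBOW
After move 3 (U): U=RWRB F=GRGG R=YBYR B=OBYB L=WWOW
After move 4 (U): U=RRBW F=YBGG R=OBYR B=WWYB L=GROW
After move 5 (F'): F=BGYG U=RROY R=OBOR D=RWYG L=GWOB
After move 6 (U'): U=RYRO F=GWYG R=BGOR B=OBYB L=WWOB
Query: L face = WWOB

Answer: W W O B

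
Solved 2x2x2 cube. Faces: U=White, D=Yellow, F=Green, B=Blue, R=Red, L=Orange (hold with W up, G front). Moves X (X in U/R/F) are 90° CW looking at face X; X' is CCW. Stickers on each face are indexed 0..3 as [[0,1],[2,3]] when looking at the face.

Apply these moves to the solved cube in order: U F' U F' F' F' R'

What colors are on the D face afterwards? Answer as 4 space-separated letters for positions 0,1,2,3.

After move 1 (U): U=WWWW F=RRGG R=BBRR B=OOBB L=GGOO
After move 2 (F'): F=RGRG U=WWBR R=YBYR D=GOYY L=GWOW
After move 3 (U): U=BWRW F=YBRG R=OOYR B=GWBB L=RGOW
After move 4 (F'): F=BGYR U=BWOY R=OOGR D=GWYY L=RWOR
After move 5 (F'): F=GRBY U=BWOG R=WOGR D=WRYY L=RYOO
After move 6 (F'): F=RYGB U=BWWG R=ROWR D=YOYY L=RGOO
After move 7 (R'): R=ORRW U=BBWG F=RWGG D=YYYB B=YWOB
Query: D face = YYYB

Answer: Y Y Y B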